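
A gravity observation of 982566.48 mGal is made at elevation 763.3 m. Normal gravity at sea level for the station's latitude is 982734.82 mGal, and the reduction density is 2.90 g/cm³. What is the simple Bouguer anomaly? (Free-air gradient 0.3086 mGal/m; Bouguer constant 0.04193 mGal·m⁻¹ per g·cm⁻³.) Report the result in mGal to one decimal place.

Free-air correction = 0.3086 × 763.3 = 235.55 mGal
Free-air anomaly = 982566.48 − 982734.82 + (235.55) = 67.21 mGal
Bouguer slab correction = 0.04193 × 2.90 × 763.3 = 92.81 mGal
Simple Bouguer anomaly = 67.21 − (92.81) = -25.60 mGal

-25.6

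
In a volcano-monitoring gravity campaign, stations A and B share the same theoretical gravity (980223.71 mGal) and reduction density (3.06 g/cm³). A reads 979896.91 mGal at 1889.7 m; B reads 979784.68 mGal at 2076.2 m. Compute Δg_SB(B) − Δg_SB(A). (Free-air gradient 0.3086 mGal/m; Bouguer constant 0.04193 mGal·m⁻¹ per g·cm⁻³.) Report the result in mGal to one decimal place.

Δg_SB(A) = 979896.91 − 980223.71 + 0.3086×1889.7 − 0.04193×3.06×1889.7 = 13.90 mGal
Δg_SB(B) = 979784.68 − 980223.71 + 0.3086×2076.2 − 0.04193×3.06×2076.2 = -64.70 mGal
Difference = -64.70 − (13.90) = -78.60 mGal

-78.6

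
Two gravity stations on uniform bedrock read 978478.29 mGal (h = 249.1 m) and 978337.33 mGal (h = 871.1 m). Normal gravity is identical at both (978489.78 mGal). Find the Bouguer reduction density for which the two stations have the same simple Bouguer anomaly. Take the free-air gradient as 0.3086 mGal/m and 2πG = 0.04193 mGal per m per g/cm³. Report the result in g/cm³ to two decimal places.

1.96

Δg_obs = 978337.33 − 978478.29 = -140.96 mGal over Δh = 871.1 − 249.1 = 622.0 m
Equal Bouguer anomalies ⇒ Δg_obs + (0.3086 − 0.04193ρ)·Δh = 0
0.3086 − 0.04193ρ = −Δg_obs/Δh = 0.22662
ρ = (0.3086 − 0.22662) / 0.04193 = 1.96 g/cm³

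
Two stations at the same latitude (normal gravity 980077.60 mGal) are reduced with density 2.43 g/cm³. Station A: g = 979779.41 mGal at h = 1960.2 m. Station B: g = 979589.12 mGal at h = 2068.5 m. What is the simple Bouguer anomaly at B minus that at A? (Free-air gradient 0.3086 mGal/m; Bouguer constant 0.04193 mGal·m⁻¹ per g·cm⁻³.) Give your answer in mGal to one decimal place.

Δg_SB(A) = 979779.41 − 980077.60 + 0.3086×1960.2 − 0.04193×2.43×1960.2 = 107.00 mGal
Δg_SB(B) = 979589.12 − 980077.60 + 0.3086×2068.5 − 0.04193×2.43×2068.5 = -60.90 mGal
Difference = -60.90 − (107.00) = -167.90 mGal

-167.9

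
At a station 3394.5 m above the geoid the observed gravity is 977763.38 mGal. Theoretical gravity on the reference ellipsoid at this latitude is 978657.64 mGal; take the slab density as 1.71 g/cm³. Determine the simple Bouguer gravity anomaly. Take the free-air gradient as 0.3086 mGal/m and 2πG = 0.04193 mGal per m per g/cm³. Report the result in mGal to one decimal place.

Free-air correction = 0.3086 × 3394.5 = 1047.54 mGal
Free-air anomaly = 977763.38 − 978657.64 + (1047.54) = 153.28 mGal
Bouguer slab correction = 0.04193 × 1.71 × 3394.5 = 243.39 mGal
Simple Bouguer anomaly = 153.28 − (243.39) = -90.11 mGal

-90.1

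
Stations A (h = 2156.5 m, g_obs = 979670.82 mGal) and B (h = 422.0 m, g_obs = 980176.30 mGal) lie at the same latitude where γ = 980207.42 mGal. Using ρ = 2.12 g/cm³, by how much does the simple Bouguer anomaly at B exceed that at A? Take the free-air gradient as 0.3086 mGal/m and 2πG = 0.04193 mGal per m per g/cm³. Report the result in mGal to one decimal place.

124.4

Δg_SB(A) = 979670.82 − 980207.42 + 0.3086×2156.5 − 0.04193×2.12×2156.5 = -62.80 mGal
Δg_SB(B) = 980176.30 − 980207.42 + 0.3086×422.0 − 0.04193×2.12×422.0 = 61.60 mGal
Difference = 61.60 − (-62.80) = 124.40 mGal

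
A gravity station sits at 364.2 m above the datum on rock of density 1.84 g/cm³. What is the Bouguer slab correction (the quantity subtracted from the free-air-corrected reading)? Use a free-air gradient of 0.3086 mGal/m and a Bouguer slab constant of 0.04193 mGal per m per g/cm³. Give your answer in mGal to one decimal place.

28.1

Bouguer slab correction = 0.04193 × 1.84 × 364.2 = 28.1 mGal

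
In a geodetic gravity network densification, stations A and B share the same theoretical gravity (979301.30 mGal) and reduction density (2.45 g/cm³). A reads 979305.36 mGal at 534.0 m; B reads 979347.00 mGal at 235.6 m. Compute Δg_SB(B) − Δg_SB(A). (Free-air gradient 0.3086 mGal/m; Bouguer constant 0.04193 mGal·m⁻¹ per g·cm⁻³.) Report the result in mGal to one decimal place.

-19.8

Δg_SB(A) = 979305.36 − 979301.30 + 0.3086×534.0 − 0.04193×2.45×534.0 = 114.00 mGal
Δg_SB(B) = 979347.00 − 979301.30 + 0.3086×235.6 − 0.04193×2.45×235.6 = 94.20 mGal
Difference = 94.20 − (114.00) = -19.80 mGal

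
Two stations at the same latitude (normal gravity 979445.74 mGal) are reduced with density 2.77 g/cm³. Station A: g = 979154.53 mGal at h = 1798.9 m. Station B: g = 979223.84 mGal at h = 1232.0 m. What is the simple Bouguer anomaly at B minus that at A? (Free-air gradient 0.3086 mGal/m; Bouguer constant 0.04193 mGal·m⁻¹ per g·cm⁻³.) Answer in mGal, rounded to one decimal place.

-39.8

Δg_SB(A) = 979154.53 − 979445.74 + 0.3086×1798.9 − 0.04193×2.77×1798.9 = 55.00 mGal
Δg_SB(B) = 979223.84 − 979445.74 + 0.3086×1232.0 − 0.04193×2.77×1232.0 = 15.20 mGal
Difference = 15.20 − (55.00) = -39.80 mGal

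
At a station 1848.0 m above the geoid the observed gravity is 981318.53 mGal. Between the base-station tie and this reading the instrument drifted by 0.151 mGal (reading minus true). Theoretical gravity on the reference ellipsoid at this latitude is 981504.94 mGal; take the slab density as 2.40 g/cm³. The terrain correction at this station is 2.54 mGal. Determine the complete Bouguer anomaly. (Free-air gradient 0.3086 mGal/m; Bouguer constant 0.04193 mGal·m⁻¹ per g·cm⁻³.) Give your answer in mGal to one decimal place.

Drift-corrected reading = 981318.53 − (0.151) = 981318.379 mGal
Free-air correction = 0.3086 × 1848.0 = 570.29 mGal
Free-air anomaly = 981318.379 − 981504.94 + (570.29) = 383.729 mGal
Bouguer slab correction = 0.04193 × 2.40 × 1848.0 = 185.97 mGal
Simple Bouguer anomaly = 383.729 − (185.97) = 197.759 mGal
Complete Bouguer anomaly = 197.759 + 2.54 = 200.299 mGal

200.3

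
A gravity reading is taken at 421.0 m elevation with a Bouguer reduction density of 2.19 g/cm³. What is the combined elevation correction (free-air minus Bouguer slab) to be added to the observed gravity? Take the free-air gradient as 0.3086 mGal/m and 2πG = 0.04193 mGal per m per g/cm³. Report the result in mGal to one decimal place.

Combined gradient = 0.3086 − 0.04193 × 2.19 = 0.2167733 mGal/m
Combined elevation correction = 0.2167733 × 421.0 = 91.3 mGal

91.3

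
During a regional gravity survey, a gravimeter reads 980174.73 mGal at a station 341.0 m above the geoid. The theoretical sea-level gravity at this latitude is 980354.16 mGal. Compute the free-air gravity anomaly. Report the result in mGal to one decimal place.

Free-air correction = 0.3086 × 341.0 = 105.23 mGal
Free-air anomaly = 980174.73 − 980354.16 + (105.23) = -74.20 mGal

-74.2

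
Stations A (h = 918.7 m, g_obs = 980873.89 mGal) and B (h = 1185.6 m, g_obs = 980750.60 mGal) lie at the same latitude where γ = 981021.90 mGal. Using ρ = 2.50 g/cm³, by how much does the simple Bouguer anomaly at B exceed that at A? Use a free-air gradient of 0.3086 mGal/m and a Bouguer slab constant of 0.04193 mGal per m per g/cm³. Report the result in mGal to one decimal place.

Δg_SB(A) = 980873.89 − 981021.90 + 0.3086×918.7 − 0.04193×2.50×918.7 = 39.20 mGal
Δg_SB(B) = 980750.60 − 981021.90 + 0.3086×1185.6 − 0.04193×2.50×1185.6 = -29.70 mGal
Difference = -29.70 − (39.20) = -68.90 mGal

-68.9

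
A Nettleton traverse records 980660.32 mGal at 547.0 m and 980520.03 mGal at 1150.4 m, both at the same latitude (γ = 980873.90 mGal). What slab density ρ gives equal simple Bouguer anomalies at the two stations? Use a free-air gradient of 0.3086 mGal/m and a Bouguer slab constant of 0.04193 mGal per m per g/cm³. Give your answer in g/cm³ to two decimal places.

1.81

Δg_obs = 980520.03 − 980660.32 = -140.29 mGal over Δh = 1150.4 − 547.0 = 603.4 m
Equal Bouguer anomalies ⇒ Δg_obs + (0.3086 − 0.04193ρ)·Δh = 0
0.3086 − 0.04193ρ = −Δg_obs/Δh = 0.23250
ρ = (0.3086 − 0.23250) / 0.04193 = 1.81 g/cm³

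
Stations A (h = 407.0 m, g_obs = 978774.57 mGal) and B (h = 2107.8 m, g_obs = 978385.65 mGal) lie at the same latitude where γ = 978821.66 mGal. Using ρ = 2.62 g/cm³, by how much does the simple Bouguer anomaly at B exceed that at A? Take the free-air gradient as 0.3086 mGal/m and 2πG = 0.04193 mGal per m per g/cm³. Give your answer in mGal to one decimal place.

Δg_SB(A) = 978774.57 − 978821.66 + 0.3086×407.0 − 0.04193×2.62×407.0 = 33.80 mGal
Δg_SB(B) = 978385.65 − 978821.66 + 0.3086×2107.8 − 0.04193×2.62×2107.8 = -17.10 mGal
Difference = -17.10 − (33.80) = -50.90 mGal

-50.9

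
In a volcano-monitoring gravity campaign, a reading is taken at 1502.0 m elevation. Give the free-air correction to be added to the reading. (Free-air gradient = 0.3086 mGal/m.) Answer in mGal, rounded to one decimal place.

463.5

Free-air correction = 0.3086 × 1502.0 = 463.5 mGal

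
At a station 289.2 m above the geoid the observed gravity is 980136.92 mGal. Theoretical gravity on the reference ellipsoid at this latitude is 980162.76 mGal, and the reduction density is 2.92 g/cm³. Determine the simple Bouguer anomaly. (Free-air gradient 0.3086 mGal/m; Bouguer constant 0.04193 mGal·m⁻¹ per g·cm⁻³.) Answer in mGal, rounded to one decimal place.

Free-air correction = 0.3086 × 289.2 = 89.25 mGal
Free-air anomaly = 980136.92 − 980162.76 + (89.25) = 63.41 mGal
Bouguer slab correction = 0.04193 × 2.92 × 289.2 = 35.41 mGal
Simple Bouguer anomaly = 63.41 − (35.41) = 28.00 mGal

28.0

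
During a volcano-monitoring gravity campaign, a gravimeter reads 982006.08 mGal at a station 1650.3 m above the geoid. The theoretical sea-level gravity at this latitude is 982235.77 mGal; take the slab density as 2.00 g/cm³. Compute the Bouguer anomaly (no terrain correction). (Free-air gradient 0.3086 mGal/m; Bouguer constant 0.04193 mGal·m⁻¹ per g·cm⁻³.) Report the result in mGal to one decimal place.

Free-air correction = 0.3086 × 1650.3 = 509.28 mGal
Free-air anomaly = 982006.08 − 982235.77 + (509.28) = 279.59 mGal
Bouguer slab correction = 0.04193 × 2.00 × 1650.3 = 138.39 mGal
Simple Bouguer anomaly = 279.59 − (138.39) = 141.20 mGal

141.2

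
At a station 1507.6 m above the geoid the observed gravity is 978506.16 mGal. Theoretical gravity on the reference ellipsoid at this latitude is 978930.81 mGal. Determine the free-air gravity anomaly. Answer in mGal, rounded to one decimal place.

Free-air correction = 0.3086 × 1507.6 = 465.25 mGal
Free-air anomaly = 978506.16 − 978930.81 + (465.25) = 40.60 mGal

40.6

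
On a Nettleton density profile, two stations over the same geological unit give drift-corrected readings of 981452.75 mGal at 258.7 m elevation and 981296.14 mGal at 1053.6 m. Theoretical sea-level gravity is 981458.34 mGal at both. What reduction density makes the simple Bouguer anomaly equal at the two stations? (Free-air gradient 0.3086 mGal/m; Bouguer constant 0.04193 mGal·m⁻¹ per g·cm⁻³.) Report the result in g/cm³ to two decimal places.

2.66

Δg_obs = 981296.14 − 981452.75 = -156.61 mGal over Δh = 1053.6 − 258.7 = 794.9 m
Equal Bouguer anomalies ⇒ Δg_obs + (0.3086 − 0.04193ρ)·Δh = 0
0.3086 − 0.04193ρ = −Δg_obs/Δh = 0.19702
ρ = (0.3086 − 0.19702) / 0.04193 = 2.66 g/cm³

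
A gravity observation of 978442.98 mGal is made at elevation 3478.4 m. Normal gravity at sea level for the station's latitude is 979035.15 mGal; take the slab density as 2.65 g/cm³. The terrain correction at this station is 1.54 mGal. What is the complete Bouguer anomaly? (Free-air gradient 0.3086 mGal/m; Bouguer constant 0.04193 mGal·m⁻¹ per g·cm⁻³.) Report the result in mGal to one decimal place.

96.3

Free-air correction = 0.3086 × 3478.4 = 1073.43 mGal
Free-air anomaly = 978442.98 − 979035.15 + (1073.43) = 481.26 mGal
Bouguer slab correction = 0.04193 × 2.65 × 3478.4 = 386.50 mGal
Simple Bouguer anomaly = 481.26 − (386.50) = 94.76 mGal
Complete Bouguer anomaly = 94.76 + 1.54 = 96.30 mGal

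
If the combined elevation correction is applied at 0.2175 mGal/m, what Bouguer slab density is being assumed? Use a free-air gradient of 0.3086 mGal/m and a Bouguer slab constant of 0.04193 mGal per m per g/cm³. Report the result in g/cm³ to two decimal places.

0.2175 = 0.3086 − 0.04193 × ρ
ρ = (0.3086 − 0.2175) / 0.04193 = 2.17 g/cm³

2.17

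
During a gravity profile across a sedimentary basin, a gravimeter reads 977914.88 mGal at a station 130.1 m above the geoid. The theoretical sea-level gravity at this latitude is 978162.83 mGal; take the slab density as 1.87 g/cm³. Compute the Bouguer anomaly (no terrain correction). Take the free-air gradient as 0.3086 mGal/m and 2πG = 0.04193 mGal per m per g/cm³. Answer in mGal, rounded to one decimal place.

Free-air correction = 0.3086 × 130.1 = 40.15 mGal
Free-air anomaly = 977914.88 − 978162.83 + (40.15) = -207.80 mGal
Bouguer slab correction = 0.04193 × 1.87 × 130.1 = 10.20 mGal
Simple Bouguer anomaly = -207.80 − (10.20) = -218.00 mGal

-218.0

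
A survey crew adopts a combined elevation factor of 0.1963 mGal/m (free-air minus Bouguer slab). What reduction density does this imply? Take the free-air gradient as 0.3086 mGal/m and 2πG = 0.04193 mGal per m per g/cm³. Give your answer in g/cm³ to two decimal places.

2.68

0.1963 = 0.3086 − 0.04193 × ρ
ρ = (0.3086 − 0.1963) / 0.04193 = 2.68 g/cm³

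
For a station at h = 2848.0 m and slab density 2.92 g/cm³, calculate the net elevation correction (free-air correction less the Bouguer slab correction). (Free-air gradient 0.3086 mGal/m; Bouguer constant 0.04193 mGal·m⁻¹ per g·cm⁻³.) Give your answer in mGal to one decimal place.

Combined gradient = 0.3086 − 0.04193 × 2.92 = 0.1861644 mGal/m
Combined elevation correction = 0.1861644 × 2848.0 = 530.2 mGal

530.2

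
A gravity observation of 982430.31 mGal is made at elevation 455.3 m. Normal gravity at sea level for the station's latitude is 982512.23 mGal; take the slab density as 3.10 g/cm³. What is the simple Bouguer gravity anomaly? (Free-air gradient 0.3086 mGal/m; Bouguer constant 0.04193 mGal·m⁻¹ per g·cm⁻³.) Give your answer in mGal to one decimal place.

Free-air correction = 0.3086 × 455.3 = 140.51 mGal
Free-air anomaly = 982430.31 − 982512.23 + (140.51) = 58.59 mGal
Bouguer slab correction = 0.04193 × 3.10 × 455.3 = 59.18 mGal
Simple Bouguer anomaly = 58.59 − (59.18) = -0.59 mGal

-0.6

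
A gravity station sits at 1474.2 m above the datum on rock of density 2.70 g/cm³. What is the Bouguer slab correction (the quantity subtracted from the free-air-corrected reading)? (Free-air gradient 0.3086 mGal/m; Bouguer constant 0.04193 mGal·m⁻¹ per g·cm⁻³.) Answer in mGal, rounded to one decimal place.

Bouguer slab correction = 0.04193 × 2.70 × 1474.2 = 166.9 mGal

166.9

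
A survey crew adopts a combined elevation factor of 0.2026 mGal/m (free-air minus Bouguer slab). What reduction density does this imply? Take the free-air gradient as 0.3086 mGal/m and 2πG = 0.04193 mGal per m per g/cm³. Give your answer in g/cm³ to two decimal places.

2.53

0.2026 = 0.3086 − 0.04193 × ρ
ρ = (0.3086 − 0.2026) / 0.04193 = 2.53 g/cm³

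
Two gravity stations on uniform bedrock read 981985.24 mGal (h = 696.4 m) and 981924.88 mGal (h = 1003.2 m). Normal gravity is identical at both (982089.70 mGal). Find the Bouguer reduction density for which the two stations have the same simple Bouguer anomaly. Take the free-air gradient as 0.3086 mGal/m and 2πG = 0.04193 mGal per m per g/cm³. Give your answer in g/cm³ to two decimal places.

Δg_obs = 981924.88 − 981985.24 = -60.36 mGal over Δh = 1003.2 − 696.4 = 306.8 m
Equal Bouguer anomalies ⇒ Δg_obs + (0.3086 − 0.04193ρ)·Δh = 0
0.3086 − 0.04193ρ = −Δg_obs/Δh = 0.19674
ρ = (0.3086 − 0.19674) / 0.04193 = 2.67 g/cm³

2.67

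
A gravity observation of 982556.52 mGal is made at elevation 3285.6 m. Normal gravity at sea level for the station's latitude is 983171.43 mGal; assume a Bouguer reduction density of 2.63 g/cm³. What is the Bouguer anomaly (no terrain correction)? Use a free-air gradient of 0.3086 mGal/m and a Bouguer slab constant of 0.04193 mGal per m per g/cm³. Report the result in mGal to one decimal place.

Free-air correction = 0.3086 × 3285.6 = 1013.94 mGal
Free-air anomaly = 982556.52 − 983171.43 + (1013.94) = 399.03 mGal
Bouguer slab correction = 0.04193 × 2.63 × 3285.6 = 362.32 mGal
Simple Bouguer anomaly = 399.03 − (362.32) = 36.71 mGal

36.7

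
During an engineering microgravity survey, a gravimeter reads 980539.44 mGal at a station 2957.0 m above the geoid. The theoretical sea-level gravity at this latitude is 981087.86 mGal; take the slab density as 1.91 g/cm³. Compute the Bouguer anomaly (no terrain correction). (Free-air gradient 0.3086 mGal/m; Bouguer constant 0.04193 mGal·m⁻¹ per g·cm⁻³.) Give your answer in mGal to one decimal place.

Free-air correction = 0.3086 × 2957.0 = 912.53 mGal
Free-air anomaly = 980539.44 − 981087.86 + (912.53) = 364.11 mGal
Bouguer slab correction = 0.04193 × 1.91 × 2957.0 = 236.82 mGal
Simple Bouguer anomaly = 364.11 − (236.82) = 127.29 mGal

127.3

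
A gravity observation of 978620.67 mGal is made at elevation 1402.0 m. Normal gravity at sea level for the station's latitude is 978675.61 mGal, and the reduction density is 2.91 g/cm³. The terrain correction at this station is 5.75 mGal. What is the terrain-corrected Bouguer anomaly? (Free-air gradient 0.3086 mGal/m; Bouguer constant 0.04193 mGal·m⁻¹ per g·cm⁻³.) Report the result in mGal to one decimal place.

212.4

Free-air correction = 0.3086 × 1402.0 = 432.66 mGal
Free-air anomaly = 978620.67 − 978675.61 + (432.66) = 377.72 mGal
Bouguer slab correction = 0.04193 × 2.91 × 1402.0 = 171.07 mGal
Simple Bouguer anomaly = 377.72 − (171.07) = 206.65 mGal
Complete Bouguer anomaly = 206.65 + 5.75 = 212.40 mGal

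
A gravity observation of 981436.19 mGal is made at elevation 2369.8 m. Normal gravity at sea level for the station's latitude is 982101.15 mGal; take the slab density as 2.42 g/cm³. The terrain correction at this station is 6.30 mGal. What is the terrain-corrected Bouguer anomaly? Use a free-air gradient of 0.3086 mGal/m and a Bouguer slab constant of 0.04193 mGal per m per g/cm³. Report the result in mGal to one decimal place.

Free-air correction = 0.3086 × 2369.8 = 731.32 mGal
Free-air anomaly = 981436.19 − 982101.15 + (731.32) = 66.36 mGal
Bouguer slab correction = 0.04193 × 2.42 × 2369.8 = 240.47 mGal
Simple Bouguer anomaly = 66.36 − (240.47) = -174.11 mGal
Complete Bouguer anomaly = -174.11 + 6.30 = -167.81 mGal

-167.8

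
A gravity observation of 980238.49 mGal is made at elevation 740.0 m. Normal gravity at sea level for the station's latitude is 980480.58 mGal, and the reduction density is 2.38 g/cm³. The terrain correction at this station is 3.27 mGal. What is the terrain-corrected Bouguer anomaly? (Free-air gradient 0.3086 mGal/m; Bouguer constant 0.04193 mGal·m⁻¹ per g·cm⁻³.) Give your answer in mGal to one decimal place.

Free-air correction = 0.3086 × 740.0 = 228.36 mGal
Free-air anomaly = 980238.49 − 980480.58 + (228.36) = -13.73 mGal
Bouguer slab correction = 0.04193 × 2.38 × 740.0 = 73.85 mGal
Simple Bouguer anomaly = -13.73 − (73.85) = -87.58 mGal
Complete Bouguer anomaly = -87.58 + 3.27 = -84.31 mGal

-84.3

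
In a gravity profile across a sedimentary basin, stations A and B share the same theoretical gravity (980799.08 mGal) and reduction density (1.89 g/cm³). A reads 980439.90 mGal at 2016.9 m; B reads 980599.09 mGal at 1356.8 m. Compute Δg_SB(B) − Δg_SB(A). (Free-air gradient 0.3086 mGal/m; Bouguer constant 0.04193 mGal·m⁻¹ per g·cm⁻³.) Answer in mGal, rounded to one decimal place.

Δg_SB(A) = 980439.90 − 980799.08 + 0.3086×2016.9 − 0.04193×1.89×2016.9 = 103.40 mGal
Δg_SB(B) = 980599.09 − 980799.08 + 0.3086×1356.8 − 0.04193×1.89×1356.8 = 111.20 mGal
Difference = 111.20 − (103.40) = 7.80 mGal

7.8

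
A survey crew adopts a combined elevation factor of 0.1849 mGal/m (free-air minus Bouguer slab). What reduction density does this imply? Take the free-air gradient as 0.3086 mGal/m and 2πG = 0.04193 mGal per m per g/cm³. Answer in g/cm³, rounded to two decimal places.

2.95

0.1849 = 0.3086 − 0.04193 × ρ
ρ = (0.3086 − 0.1849) / 0.04193 = 2.95 g/cm³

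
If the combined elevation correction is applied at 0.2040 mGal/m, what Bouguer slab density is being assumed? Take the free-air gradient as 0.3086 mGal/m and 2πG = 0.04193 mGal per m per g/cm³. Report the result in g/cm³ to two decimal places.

2.49

0.2040 = 0.3086 − 0.04193 × ρ
ρ = (0.3086 − 0.2040) / 0.04193 = 2.49 g/cm³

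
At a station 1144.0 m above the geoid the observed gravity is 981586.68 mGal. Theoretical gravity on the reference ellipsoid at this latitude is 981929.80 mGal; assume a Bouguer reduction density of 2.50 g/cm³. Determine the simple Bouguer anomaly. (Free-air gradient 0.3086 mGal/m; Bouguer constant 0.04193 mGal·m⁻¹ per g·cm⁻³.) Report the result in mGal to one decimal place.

Free-air correction = 0.3086 × 1144.0 = 353.04 mGal
Free-air anomaly = 981586.68 − 981929.80 + (353.04) = 9.92 mGal
Bouguer slab correction = 0.04193 × 2.50 × 1144.0 = 119.92 mGal
Simple Bouguer anomaly = 9.92 − (119.92) = -110.00 mGal

-110.0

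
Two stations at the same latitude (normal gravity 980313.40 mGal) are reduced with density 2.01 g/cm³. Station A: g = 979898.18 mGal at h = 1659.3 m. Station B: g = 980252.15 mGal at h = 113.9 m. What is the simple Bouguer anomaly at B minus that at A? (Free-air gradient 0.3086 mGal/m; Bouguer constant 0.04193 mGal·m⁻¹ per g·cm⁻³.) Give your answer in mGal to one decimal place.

7.3

Δg_SB(A) = 979898.18 − 980313.40 + 0.3086×1659.3 − 0.04193×2.01×1659.3 = -43.00 mGal
Δg_SB(B) = 980252.15 − 980313.40 + 0.3086×113.9 − 0.04193×2.01×113.9 = -35.70 mGal
Difference = -35.70 − (-43.00) = 7.30 mGal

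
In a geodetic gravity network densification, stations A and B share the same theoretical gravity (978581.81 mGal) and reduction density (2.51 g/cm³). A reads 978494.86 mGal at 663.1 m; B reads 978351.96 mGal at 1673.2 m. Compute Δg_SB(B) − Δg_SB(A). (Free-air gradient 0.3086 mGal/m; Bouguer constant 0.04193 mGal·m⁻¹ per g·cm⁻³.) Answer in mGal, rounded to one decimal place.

Δg_SB(A) = 978494.86 − 978581.81 + 0.3086×663.1 − 0.04193×2.51×663.1 = 47.90 mGal
Δg_SB(B) = 978351.96 − 978581.81 + 0.3086×1673.2 − 0.04193×2.51×1673.2 = 110.40 mGal
Difference = 110.40 − (47.90) = 62.50 mGal

62.5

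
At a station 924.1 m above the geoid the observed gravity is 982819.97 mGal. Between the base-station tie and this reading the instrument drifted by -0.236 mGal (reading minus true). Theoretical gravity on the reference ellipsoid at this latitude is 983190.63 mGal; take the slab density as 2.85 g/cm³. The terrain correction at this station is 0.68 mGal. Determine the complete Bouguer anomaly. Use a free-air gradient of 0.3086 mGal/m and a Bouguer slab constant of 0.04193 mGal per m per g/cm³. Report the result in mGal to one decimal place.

Drift-corrected reading = 982819.97 − (-0.236) = 982820.206 mGal
Free-air correction = 0.3086 × 924.1 = 285.18 mGal
Free-air anomaly = 982820.206 − 983190.63 + (285.18) = -85.244 mGal
Bouguer slab correction = 0.04193 × 2.85 × 924.1 = 110.43 mGal
Simple Bouguer anomaly = -85.244 − (110.43) = -195.674 mGal
Complete Bouguer anomaly = -195.674 + 0.68 = -194.994 mGal

-195.0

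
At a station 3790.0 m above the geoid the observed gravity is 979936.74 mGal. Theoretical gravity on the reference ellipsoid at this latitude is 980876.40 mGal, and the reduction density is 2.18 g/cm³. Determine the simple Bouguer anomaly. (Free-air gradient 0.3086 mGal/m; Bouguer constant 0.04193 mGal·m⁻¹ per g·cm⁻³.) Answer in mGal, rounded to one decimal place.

-116.5

Free-air correction = 0.3086 × 3790.0 = 1169.59 mGal
Free-air anomaly = 979936.74 − 980876.40 + (1169.59) = 229.93 mGal
Bouguer slab correction = 0.04193 × 2.18 × 3790.0 = 346.43 mGal
Simple Bouguer anomaly = 229.93 − (346.43) = -116.50 mGal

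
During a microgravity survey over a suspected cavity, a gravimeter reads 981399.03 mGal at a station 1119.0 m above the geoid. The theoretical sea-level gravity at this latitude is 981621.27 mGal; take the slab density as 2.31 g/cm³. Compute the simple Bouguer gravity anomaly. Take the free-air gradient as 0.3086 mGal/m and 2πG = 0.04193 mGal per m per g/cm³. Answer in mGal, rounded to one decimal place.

14.7

Free-air correction = 0.3086 × 1119.0 = 345.32 mGal
Free-air anomaly = 981399.03 − 981621.27 + (345.32) = 123.08 mGal
Bouguer slab correction = 0.04193 × 2.31 × 1119.0 = 108.38 mGal
Simple Bouguer anomaly = 123.08 − (108.38) = 14.70 mGal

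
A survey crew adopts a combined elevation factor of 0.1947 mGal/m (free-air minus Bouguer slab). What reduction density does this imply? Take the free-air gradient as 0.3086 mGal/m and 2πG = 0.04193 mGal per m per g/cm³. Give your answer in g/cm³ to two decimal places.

2.72

0.1947 = 0.3086 − 0.04193 × ρ
ρ = (0.3086 − 0.1947) / 0.04193 = 2.72 g/cm³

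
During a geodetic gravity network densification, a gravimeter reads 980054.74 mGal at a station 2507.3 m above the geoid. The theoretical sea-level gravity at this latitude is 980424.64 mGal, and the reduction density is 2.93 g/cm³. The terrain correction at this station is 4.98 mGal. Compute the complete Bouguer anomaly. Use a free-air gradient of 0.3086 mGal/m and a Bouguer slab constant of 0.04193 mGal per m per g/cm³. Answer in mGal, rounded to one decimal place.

Free-air correction = 0.3086 × 2507.3 = 773.75 mGal
Free-air anomaly = 980054.74 − 980424.64 + (773.75) = 403.85 mGal
Bouguer slab correction = 0.04193 × 2.93 × 2507.3 = 308.03 mGal
Simple Bouguer anomaly = 403.85 − (308.03) = 95.82 mGal
Complete Bouguer anomaly = 95.82 + 4.98 = 100.80 mGal

100.8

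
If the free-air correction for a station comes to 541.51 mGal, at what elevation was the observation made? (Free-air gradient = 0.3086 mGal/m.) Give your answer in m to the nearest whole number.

1755

h = 541.51 / 0.3086 = 1754.73 m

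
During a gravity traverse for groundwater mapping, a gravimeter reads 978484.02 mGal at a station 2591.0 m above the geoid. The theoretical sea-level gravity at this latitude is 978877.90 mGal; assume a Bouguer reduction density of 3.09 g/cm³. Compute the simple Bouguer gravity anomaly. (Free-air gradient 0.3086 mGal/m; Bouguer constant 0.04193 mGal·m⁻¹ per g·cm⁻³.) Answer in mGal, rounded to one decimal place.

Free-air correction = 0.3086 × 2591.0 = 799.58 mGal
Free-air anomaly = 978484.02 − 978877.90 + (799.58) = 405.70 mGal
Bouguer slab correction = 0.04193 × 3.09 × 2591.0 = 335.70 mGal
Simple Bouguer anomaly = 405.70 − (335.70) = 70.00 mGal

70.0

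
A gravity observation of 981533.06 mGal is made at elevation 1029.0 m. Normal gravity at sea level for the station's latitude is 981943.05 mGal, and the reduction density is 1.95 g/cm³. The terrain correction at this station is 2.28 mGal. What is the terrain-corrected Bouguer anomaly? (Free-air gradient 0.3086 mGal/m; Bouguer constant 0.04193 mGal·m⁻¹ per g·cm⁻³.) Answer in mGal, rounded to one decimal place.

Free-air correction = 0.3086 × 1029.0 = 317.55 mGal
Free-air anomaly = 981533.06 − 981943.05 + (317.55) = -92.44 mGal
Bouguer slab correction = 0.04193 × 1.95 × 1029.0 = 84.13 mGal
Simple Bouguer anomaly = -92.44 − (84.13) = -176.57 mGal
Complete Bouguer anomaly = -176.57 + 2.28 = -174.29 mGal

-174.3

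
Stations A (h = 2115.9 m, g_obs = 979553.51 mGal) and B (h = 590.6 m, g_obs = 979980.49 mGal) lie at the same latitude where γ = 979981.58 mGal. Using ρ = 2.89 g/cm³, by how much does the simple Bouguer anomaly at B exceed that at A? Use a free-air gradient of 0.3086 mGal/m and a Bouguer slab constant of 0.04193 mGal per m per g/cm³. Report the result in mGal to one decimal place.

141.1

Δg_SB(A) = 979553.51 − 979981.58 + 0.3086×2115.9 − 0.04193×2.89×2115.9 = -31.50 mGal
Δg_SB(B) = 979980.49 − 979981.58 + 0.3086×590.6 − 0.04193×2.89×590.6 = 109.60 mGal
Difference = 109.60 − (-31.50) = 141.10 mGal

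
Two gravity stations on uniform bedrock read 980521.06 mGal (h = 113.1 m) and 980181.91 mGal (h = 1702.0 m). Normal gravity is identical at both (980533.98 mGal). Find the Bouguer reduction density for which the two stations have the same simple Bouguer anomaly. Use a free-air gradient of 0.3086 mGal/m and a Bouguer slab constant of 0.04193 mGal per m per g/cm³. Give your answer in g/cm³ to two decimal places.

2.27

Δg_obs = 980181.91 − 980521.06 = -339.15 mGal over Δh = 1702.0 − 113.1 = 1588.9 m
Equal Bouguer anomalies ⇒ Δg_obs + (0.3086 − 0.04193ρ)·Δh = 0
0.3086 − 0.04193ρ = −Δg_obs/Δh = 0.21345
ρ = (0.3086 − 0.21345) / 0.04193 = 2.27 g/cm³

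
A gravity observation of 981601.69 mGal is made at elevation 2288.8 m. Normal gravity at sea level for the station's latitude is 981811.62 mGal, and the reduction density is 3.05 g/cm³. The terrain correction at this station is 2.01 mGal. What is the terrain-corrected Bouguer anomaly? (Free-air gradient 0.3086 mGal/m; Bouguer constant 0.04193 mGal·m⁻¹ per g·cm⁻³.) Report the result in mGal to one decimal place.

Free-air correction = 0.3086 × 2288.8 = 706.32 mGal
Free-air anomaly = 981601.69 − 981811.62 + (706.32) = 496.39 mGal
Bouguer slab correction = 0.04193 × 3.05 × 2288.8 = 292.71 mGal
Simple Bouguer anomaly = 496.39 − (292.71) = 203.68 mGal
Complete Bouguer anomaly = 203.68 + 2.01 = 205.69 mGal

205.7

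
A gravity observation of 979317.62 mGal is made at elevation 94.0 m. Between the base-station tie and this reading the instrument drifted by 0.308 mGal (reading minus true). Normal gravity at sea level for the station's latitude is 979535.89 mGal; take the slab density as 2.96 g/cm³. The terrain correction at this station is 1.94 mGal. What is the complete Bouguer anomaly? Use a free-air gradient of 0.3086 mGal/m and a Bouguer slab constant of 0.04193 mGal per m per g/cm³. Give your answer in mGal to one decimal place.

-199.3

Drift-corrected reading = 979317.62 − (0.308) = 979317.312 mGal
Free-air correction = 0.3086 × 94.0 = 29.01 mGal
Free-air anomaly = 979317.312 − 979535.89 + (29.01) = -189.568 mGal
Bouguer slab correction = 0.04193 × 2.96 × 94.0 = 11.67 mGal
Simple Bouguer anomaly = -189.568 − (11.67) = -201.238 mGal
Complete Bouguer anomaly = -201.238 + 1.94 = -199.298 mGal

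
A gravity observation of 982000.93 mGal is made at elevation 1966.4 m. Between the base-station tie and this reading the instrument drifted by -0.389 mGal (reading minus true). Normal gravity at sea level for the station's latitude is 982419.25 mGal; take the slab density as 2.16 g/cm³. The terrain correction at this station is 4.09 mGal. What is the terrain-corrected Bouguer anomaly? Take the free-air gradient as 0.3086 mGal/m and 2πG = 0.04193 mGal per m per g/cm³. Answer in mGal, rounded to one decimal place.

Drift-corrected reading = 982000.93 − (-0.389) = 982001.319 mGal
Free-air correction = 0.3086 × 1966.4 = 606.83 mGal
Free-air anomaly = 982001.319 − 982419.25 + (606.83) = 188.899 mGal
Bouguer slab correction = 0.04193 × 2.16 × 1966.4 = 178.09 mGal
Simple Bouguer anomaly = 188.899 − (178.09) = 10.809 mGal
Complete Bouguer anomaly = 10.809 + 4.09 = 14.899 mGal

14.9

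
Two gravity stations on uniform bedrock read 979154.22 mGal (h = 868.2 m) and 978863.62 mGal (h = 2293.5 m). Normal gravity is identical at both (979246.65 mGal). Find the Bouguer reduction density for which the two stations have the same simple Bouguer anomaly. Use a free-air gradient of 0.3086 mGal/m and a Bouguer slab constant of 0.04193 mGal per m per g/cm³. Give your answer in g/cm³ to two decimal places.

2.50

Δg_obs = 978863.62 − 979154.22 = -290.60 mGal over Δh = 2293.5 − 868.2 = 1425.3 m
Equal Bouguer anomalies ⇒ Δg_obs + (0.3086 − 0.04193ρ)·Δh = 0
0.3086 − 0.04193ρ = −Δg_obs/Δh = 0.20389
ρ = (0.3086 − 0.20389) / 0.04193 = 2.50 g/cm³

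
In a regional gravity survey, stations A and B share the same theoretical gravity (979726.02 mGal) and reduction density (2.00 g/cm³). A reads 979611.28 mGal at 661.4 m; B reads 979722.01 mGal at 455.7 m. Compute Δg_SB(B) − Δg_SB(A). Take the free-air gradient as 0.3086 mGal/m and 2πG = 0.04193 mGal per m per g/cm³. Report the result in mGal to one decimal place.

64.5

Δg_SB(A) = 979611.28 − 979726.02 + 0.3086×661.4 − 0.04193×2.00×661.4 = 33.90 mGal
Δg_SB(B) = 979722.01 − 979726.02 + 0.3086×455.7 − 0.04193×2.00×455.7 = 98.40 mGal
Difference = 98.40 − (33.90) = 64.50 mGal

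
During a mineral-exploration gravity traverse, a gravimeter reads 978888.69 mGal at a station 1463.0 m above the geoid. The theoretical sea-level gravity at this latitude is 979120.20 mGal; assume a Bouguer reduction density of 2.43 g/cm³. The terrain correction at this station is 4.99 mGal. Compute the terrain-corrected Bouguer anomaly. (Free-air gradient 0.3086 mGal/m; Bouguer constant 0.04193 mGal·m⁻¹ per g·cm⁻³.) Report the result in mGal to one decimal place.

75.9

Free-air correction = 0.3086 × 1463.0 = 451.48 mGal
Free-air anomaly = 978888.69 − 979120.20 + (451.48) = 219.97 mGal
Bouguer slab correction = 0.04193 × 2.43 × 1463.0 = 149.06 mGal
Simple Bouguer anomaly = 219.97 − (149.06) = 70.91 mGal
Complete Bouguer anomaly = 70.91 + 4.99 = 75.90 mGal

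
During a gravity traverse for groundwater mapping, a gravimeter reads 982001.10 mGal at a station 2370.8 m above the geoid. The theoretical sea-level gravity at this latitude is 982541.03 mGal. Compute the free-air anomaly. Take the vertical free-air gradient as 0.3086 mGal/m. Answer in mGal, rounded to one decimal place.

Free-air correction = 0.3086 × 2370.8 = 731.63 mGal
Free-air anomaly = 982001.10 − 982541.03 + (731.63) = 191.70 mGal

191.7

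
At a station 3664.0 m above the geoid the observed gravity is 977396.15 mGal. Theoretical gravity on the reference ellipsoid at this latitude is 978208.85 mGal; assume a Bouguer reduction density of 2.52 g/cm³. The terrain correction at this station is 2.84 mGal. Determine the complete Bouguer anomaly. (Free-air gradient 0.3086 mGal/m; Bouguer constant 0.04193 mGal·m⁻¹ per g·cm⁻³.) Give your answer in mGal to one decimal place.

-66.3

Free-air correction = 0.3086 × 3664.0 = 1130.71 mGal
Free-air anomaly = 977396.15 − 978208.85 + (1130.71) = 318.01 mGal
Bouguer slab correction = 0.04193 × 2.52 × 3664.0 = 387.15 mGal
Simple Bouguer anomaly = 318.01 − (387.15) = -69.14 mGal
Complete Bouguer anomaly = -69.14 + 2.84 = -66.30 mGal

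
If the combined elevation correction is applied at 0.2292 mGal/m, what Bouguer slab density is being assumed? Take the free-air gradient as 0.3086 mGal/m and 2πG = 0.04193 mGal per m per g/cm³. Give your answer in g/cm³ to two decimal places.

0.2292 = 0.3086 − 0.04193 × ρ
ρ = (0.3086 − 0.2292) / 0.04193 = 1.89 g/cm³

1.89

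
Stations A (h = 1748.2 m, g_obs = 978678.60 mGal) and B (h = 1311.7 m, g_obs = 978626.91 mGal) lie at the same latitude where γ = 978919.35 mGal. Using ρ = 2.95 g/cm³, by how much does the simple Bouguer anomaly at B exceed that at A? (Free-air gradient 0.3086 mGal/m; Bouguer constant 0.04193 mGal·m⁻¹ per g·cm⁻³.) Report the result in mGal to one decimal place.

Δg_SB(A) = 978678.60 − 978919.35 + 0.3086×1748.2 − 0.04193×2.95×1748.2 = 82.50 mGal
Δg_SB(B) = 978626.91 − 978919.35 + 0.3086×1311.7 − 0.04193×2.95×1311.7 = -49.90 mGal
Difference = -49.90 − (82.50) = -132.40 mGal

-132.4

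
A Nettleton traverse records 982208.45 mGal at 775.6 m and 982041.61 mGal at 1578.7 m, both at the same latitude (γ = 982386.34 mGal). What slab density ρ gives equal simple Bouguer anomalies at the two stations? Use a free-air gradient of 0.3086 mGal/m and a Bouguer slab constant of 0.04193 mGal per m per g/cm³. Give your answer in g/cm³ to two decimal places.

Δg_obs = 982041.61 − 982208.45 = -166.84 mGal over Δh = 1578.7 − 775.6 = 803.1 m
Equal Bouguer anomalies ⇒ Δg_obs + (0.3086 − 0.04193ρ)·Δh = 0
0.3086 − 0.04193ρ = −Δg_obs/Δh = 0.20774
ρ = (0.3086 − 0.20774) / 0.04193 = 2.41 g/cm³

2.41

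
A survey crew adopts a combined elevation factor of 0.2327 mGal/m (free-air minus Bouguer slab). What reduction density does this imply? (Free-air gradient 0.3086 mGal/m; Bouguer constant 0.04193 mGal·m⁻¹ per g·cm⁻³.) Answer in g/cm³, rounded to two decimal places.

0.2327 = 0.3086 − 0.04193 × ρ
ρ = (0.3086 − 0.2327) / 0.04193 = 1.81 g/cm³

1.81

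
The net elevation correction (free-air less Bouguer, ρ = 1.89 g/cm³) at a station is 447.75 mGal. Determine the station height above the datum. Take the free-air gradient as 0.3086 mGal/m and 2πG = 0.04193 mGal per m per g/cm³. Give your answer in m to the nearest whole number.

1952

Combined gradient = 0.3086 − 0.04193 × 1.89 = 0.2293523 mGal/m
h = 447.75 / 0.2293523 = 1952.24 m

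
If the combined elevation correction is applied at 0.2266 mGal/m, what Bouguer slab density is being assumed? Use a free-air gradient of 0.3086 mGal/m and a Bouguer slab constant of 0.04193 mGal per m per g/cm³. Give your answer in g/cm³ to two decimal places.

1.96

0.2266 = 0.3086 − 0.04193 × ρ
ρ = (0.3086 − 0.2266) / 0.04193 = 1.96 g/cm³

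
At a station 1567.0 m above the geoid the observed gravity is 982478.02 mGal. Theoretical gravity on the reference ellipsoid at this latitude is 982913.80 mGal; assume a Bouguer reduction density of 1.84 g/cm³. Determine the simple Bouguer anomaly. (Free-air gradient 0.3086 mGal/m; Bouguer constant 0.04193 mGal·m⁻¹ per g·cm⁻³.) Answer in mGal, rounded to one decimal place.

-73.1

Free-air correction = 0.3086 × 1567.0 = 483.58 mGal
Free-air anomaly = 982478.02 − 982913.80 + (483.58) = 47.80 mGal
Bouguer slab correction = 0.04193 × 1.84 × 1567.0 = 120.90 mGal
Simple Bouguer anomaly = 47.80 − (120.90) = -73.10 mGal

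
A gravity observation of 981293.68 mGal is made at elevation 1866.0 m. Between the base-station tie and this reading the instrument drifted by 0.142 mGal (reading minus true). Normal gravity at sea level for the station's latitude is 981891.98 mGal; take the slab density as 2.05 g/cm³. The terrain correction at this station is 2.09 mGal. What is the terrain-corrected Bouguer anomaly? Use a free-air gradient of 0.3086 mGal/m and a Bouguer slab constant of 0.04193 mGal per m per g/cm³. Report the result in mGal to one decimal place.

-180.9

Drift-corrected reading = 981293.68 − (0.142) = 981293.538 mGal
Free-air correction = 0.3086 × 1866.0 = 575.85 mGal
Free-air anomaly = 981293.538 − 981891.98 + (575.85) = -22.592 mGal
Bouguer slab correction = 0.04193 × 2.05 × 1866.0 = 160.39 mGal
Simple Bouguer anomaly = -22.592 − (160.39) = -182.982 mGal
Complete Bouguer anomaly = -182.982 + 2.09 = -180.892 mGal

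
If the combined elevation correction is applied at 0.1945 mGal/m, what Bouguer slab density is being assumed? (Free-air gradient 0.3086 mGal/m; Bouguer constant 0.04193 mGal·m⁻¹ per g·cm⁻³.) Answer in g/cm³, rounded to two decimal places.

2.72

0.1945 = 0.3086 − 0.04193 × ρ
ρ = (0.3086 − 0.1945) / 0.04193 = 2.72 g/cm³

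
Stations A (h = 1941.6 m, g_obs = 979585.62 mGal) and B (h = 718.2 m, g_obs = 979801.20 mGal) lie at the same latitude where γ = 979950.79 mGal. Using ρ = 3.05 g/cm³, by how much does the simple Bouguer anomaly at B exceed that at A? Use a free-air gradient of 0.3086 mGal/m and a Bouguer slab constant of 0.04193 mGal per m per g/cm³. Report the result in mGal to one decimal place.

-5.5

Δg_SB(A) = 979585.62 − 979950.79 + 0.3086×1941.6 − 0.04193×3.05×1941.6 = -14.30 mGal
Δg_SB(B) = 979801.20 − 979950.79 + 0.3086×718.2 − 0.04193×3.05×718.2 = -19.80 mGal
Difference = -19.80 − (-14.30) = -5.50 mGal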